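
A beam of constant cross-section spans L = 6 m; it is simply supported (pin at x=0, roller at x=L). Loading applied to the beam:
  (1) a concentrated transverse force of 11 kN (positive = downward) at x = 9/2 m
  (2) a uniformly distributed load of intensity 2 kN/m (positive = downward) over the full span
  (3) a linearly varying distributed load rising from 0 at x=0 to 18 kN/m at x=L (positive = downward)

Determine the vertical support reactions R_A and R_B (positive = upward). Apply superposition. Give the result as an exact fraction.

Load 1 — point force P=11 kN at a=9/2 m (b=L-a=3/2):
  R_A = Pb/L = 11·(3/2)/6 = 11/4 kN
  R_B = Pa/L = 11·(9/2)/6 = 33/4 kN
Load 2 — uniform load w=2 kN/m over full span:
  R_A = wL/2 = 2·6/2 = 6 kN
  R_B = wL/2 = 2·6/2 = 6 kN
Load 3 — triangular load w₀=18 kN/m (0→w₀ over full span):
  R_A = w₀L/6 = 18·6/6 = 18 kN
  R_B = w₀L/3 = 18·6/3 = 36 kN
Superposition: R_A = 107/4 kN, R_B = 201/4 kN

R_A = 107/4 kN, R_B = 201/4 kN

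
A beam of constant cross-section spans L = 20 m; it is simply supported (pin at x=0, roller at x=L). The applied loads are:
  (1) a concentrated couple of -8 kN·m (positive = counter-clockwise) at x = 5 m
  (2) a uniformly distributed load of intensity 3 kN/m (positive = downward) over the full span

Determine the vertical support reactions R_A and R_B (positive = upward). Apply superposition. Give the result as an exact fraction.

Load 1 — applied couple M₀=-8 kN·m at a=5 m (b=L-a=15):
  R_A = M₀/L = (-8)/20 = -2/5 kN
  R_B = -M₀/L = -(-8)/20 = 2/5 kN
Load 2 — uniform load w=3 kN/m over full span:
  R_A = wL/2 = 3·20/2 = 30 kN
  R_B = wL/2 = 3·20/2 = 30 kN
Superposition: R_A = 148/5 kN, R_B = 152/5 kN

R_A = 148/5 kN, R_B = 152/5 kN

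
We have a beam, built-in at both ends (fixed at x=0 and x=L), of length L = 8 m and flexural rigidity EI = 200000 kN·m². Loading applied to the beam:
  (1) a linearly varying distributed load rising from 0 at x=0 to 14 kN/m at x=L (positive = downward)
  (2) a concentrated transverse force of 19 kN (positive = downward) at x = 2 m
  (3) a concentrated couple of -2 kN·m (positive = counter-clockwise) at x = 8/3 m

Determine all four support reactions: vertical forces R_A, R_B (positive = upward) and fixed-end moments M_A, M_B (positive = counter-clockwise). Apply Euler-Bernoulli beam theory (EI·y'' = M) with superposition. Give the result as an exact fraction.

R_A = 15599/480 kN, M_A = 6149/120 kN·m, R_B = 20401/480 kN, M_B = -6311/120 kN·m

Load 1 — triangular load w₀=14 kN/m (0→w₀ over full span):
  R_A = 3w₀L/20 = 3·14·8/20 = 84/5 kN
  M_A = w₀L²/30 = 14·8²/30 = 448/15 kN·m
  R_B = 7w₀L/20 = 7·14·8/20 = 196/5 kN
  M_B = -w₀L²/20 = -14·8²/20 = -224/5 kN·m
Load 2 — point force P=19 kN at a=2 m (b=L-a=6):
  R_A = Pb²(3a+b)/L³ = 19·6²·(3·2+6)/8³ = 513/32 kN
  M_A = Pab²/L² = 19·2·6²/8² = 171/8 kN·m
  R_B = Pa²(a+3b)/L³ = 19·2²·(2+3·6)/8³ = 95/32 kN
  M_B = -Pa²b/L² = -19·2²·6/8² = -57/8 kN·m
Load 3 — applied couple M₀=-2 kN·m at a=8/3 m (b=L-a=16/3):
  R_A = 6M₀ab/L³ = 6·(-2)·(8/3)·(16/3)/8³ = -1/3 kN
  M_A = M₀b(2a-b)/L² = (-2)·(16/3)·(2·(8/3)-(16/3))/8² = 0 kN·m
  R_B = -6M₀ab/L³ = -6·(-2)·(8/3)·(16/3)/8³ = 1/3 kN
  M_B = M₀a(2b-a)/L² = (-2)·(8/3)·(2·(16/3)-(8/3))/8² = -2/3 kN·m
Superposition: R_A = 15599/480 kN, M_A = 6149/120 kN·m, R_B = 20401/480 kN, M_B = -6311/120 kN·m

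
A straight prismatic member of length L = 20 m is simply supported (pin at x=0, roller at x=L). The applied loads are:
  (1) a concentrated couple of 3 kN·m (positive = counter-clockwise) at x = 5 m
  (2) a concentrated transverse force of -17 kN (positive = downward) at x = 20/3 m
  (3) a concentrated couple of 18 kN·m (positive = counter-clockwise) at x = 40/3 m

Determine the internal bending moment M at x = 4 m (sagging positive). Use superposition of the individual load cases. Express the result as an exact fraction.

Load 1 — applied couple M₀=3 kN·m at a=5 m (b=L-a=15):
  M_1 = M₀x/L  [x≤a] = 3·4/20 = 3/5 kN·m
Load 2 — point force P=-17 kN at a=20/3 m (b=L-a=40/3):
  M_2 = Pbx/L  [x≤a] = (-17)·(40/3)·4/20 = -136/3 kN·m
Load 3 — applied couple M₀=18 kN·m at a=40/3 m (b=L-a=20/3):
  M_3 = M₀x/L  [x≤a] = 18·4/20 = 18/5 kN·m
Superposition: M = Σ M_i = -617/15 kN·m ≈ -41.133333 kN·m

M(4) = -617/15 kN·m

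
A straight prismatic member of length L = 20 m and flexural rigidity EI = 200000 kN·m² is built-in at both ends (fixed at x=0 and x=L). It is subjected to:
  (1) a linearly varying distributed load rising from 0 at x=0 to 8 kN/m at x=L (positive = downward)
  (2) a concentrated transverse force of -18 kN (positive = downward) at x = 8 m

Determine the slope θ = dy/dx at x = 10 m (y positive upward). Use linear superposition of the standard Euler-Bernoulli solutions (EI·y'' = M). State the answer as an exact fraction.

θ(10) = -233/750000 rad

Load 1 — triangular load w₀=8 kN/m (0→w₀ over full span):
  θ_1 = -w₀(2x(L-x)(L-2x)(x+2L)+x²(L-x)²)/(120LEI) = -8·(2·10·(20-10)·(20-2·10)·(10+2·20)+10²·(20-10)²)/(120·20·200000) = -1/6000 rad
Load 2 — point force P=-18 kN at a=8 m (b=L-a=12):
  θ_2 = Pa²(L-x)(2bL-(3b+a)(L-x))/(2L³EI)  [x>a] = (-18)·8²·(20-10)·(2·12·20-(3·12+8)·(20-10))/(2·20³·200000) = -9/62500 rad
Superposition: θ = Σ θ_i = -233/750000 rad ≈ -0.000311 rad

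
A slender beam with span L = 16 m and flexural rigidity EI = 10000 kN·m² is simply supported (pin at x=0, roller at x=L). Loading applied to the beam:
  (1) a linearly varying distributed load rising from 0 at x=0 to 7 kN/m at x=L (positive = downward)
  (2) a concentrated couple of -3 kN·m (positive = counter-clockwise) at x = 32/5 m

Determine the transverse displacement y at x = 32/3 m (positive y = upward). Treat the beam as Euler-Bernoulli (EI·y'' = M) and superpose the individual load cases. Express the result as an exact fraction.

y(32/3) = -3066272/11390625 m

Load 1 — triangular load w₀=7 kN/m (0→w₀ over full span):
  y_1 = -w₀x(7L⁴-10L²x²+3x⁴)/(360LEI) = -7·(32/3)·(7·16⁴-10·16²·(32/3)²+3·(32/3)⁴)/(360·16·10000) = -121856/455625 m
Load 2 — applied couple M₀=-3 kN·m at a=32/5 m (b=L-a=48/5):
  y_2 = (M₀x³/(6L)-M₀(x-a)²/2+C₁x)/EI  [x>a] with C₁=M₀(3b²-L²)/(6L)=-16/25 = ((-3)·(32/3)³/(6·16)-(-3)·((32/3)-(32/5))²/2+(-16/25)·(32/3))/10000 = -736/421875 m
Superposition: y = Σ y_i = -3066272/11390625 m ≈ -0.269193 m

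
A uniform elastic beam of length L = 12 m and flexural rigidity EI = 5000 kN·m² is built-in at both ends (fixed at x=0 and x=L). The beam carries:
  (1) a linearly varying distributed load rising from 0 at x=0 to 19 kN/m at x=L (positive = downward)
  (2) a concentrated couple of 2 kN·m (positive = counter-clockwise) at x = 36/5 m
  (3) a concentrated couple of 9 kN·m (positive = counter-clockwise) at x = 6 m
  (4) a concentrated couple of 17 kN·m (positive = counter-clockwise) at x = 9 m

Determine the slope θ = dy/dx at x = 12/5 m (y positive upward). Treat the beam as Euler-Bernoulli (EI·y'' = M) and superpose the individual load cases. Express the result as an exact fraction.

Load 1 — triangular load w₀=19 kN/m (0→w₀ over full span):
  θ_1 = -w₀(2x(L-x)(L-2x)(x+2L)+x²(L-x)²)/(120LEI) = -19·(2·(12/5)·(12-(12/5))·(12-2·(12/5))·((12/5)+2·12)+(12/5)²·(12-(12/5))²)/(120·12·5000) = -9576/390625 rad
Load 2 — applied couple M₀=2 kN·m at a=36/5 m (b=L-a=24/5):
  θ_2 = (R_Ax²/2 - M_Ax)/EI  [x≤a] with R_A=6/25, M_A=16/25 = ((6/25)·(12/5)²/2 - (16/25)·(12/5))/5000 = -66/390625 rad
Load 3 — applied couple M₀=9 kN·m at a=6 m (b=L-a=6):
  θ_3 = (R_Ax²/2 - M_Ax)/EI  [x≤a] with R_A=9/8, M_A=9/4 = ((9/8)·(12/5)²/2 - (9/4)·(12/5))/5000 = -27/62500 rad
Load 4 — applied couple M₀=17 kN·m at a=9 m (b=L-a=3):
  θ_4 = (R_Ax²/2 - M_Ax)/EI  [x≤a] with R_A=51/32, M_A=85/16 = ((51/32)·(12/5)²/2 - (85/16)·(12/5))/5000 = -51/31250 rad
Superposition: θ = Σ θ_i = -41793/1562500 rad ≈ -0.026748 rad

θ(12/5) = -41793/1562500 rad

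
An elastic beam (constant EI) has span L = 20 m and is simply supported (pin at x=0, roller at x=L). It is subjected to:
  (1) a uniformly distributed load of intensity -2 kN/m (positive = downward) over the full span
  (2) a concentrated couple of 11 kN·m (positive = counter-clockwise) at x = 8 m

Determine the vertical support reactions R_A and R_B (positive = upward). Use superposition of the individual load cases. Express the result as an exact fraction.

Load 1 — uniform load w=-2 kN/m over full span:
  R_A = wL/2 = (-2)·20/2 = -20 kN
  R_B = wL/2 = (-2)·20/2 = -20 kN
Load 2 — applied couple M₀=11 kN·m at a=8 m (b=L-a=12):
  R_A = M₀/L = 11/20 kN
  R_B = -M₀/L = -11/20 kN
Superposition: R_A = -389/20 kN, R_B = -411/20 kN

R_A = -389/20 kN, R_B = -411/20 kN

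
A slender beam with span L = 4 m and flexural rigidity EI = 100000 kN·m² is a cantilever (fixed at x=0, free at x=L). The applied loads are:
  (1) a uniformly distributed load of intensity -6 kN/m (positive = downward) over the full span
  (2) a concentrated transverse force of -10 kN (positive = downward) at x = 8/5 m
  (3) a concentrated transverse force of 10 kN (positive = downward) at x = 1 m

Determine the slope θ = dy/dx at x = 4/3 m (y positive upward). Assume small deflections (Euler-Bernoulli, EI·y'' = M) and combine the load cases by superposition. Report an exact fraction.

θ(4/3) = 1417/2700000 rad

Load 1 — uniform load w=-6 kN/m over full span:
  θ_1 = -wx(x²-3Lx+3L²)/(6EI) = -(-6)·(4/3)·((4/3)²-3·4·(4/3)+3·4²)/(6·100000) = 38/84375 rad
Load 2 — point force P=-10 kN at a=8/5 m (b=L-a=12/5):
  θ_2 = -Px(2a-x)/(2EI)  [x≤a] = -(-10)·(4/3)·(2·(8/5)-(4/3))/(2·100000) = 7/56250 rad
Load 3 — point force P=10 kN at a=1 m (b=L-a=3):
  θ_3 = -Pa²/(2EI)  [x>a] = -10·1²/(2·100000) = -1/20000 rad
Superposition: θ = Σ θ_i = 1417/2700000 rad ≈ 0.000525 rad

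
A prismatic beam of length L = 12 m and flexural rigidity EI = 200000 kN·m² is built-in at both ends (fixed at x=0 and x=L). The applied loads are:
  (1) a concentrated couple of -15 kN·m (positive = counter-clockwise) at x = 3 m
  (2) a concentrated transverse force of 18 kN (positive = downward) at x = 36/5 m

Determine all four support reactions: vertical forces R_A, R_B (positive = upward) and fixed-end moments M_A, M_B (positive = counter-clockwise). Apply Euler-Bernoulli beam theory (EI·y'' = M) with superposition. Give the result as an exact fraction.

R_A = 19719/4000 kN, M_A = 47097/2000 kN·m, R_B = 52281/4000 kN, M_B = -71583/2000 kN·m

Load 1 — applied couple M₀=-15 kN·m at a=3 m (b=L-a=9):
  R_A = 6M₀ab/L³ = 6·(-15)·3·9/12³ = -45/32 kN
  M_A = M₀b(2a-b)/L² = (-15)·9·(2·3-9)/12² = 45/16 kN·m
  R_B = -6M₀ab/L³ = -6·(-15)·3·9/12³ = 45/32 kN
  M_B = M₀a(2b-a)/L² = (-15)·3·(2·9-3)/12² = -75/16 kN·m
Load 2 — point force P=18 kN at a=36/5 m (b=L-a=24/5):
  R_A = Pb²(3a+b)/L³ = 18·(24/5)²·(3·(36/5)+(24/5))/12³ = 792/125 kN
  M_A = Pab²/L² = 18·(36/5)·(24/5)²/12² = 2592/125 kN·m
  R_B = Pa²(a+3b)/L³ = 18·(36/5)²·((36/5)+3·(24/5))/12³ = 1458/125 kN
  M_B = -Pa²b/L² = -18·(36/5)²·(24/5)/12² = -3888/125 kN·m
Superposition: R_A = 19719/4000 kN, M_A = 47097/2000 kN·m, R_B = 52281/4000 kN, M_B = -71583/2000 kN·m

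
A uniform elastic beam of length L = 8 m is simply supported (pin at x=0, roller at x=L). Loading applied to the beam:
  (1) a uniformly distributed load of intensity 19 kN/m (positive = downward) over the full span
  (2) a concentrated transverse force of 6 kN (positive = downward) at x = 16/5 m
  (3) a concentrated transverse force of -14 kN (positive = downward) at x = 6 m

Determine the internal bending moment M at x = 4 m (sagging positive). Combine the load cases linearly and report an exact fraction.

Load 1 — uniform load w=19 kN/m over full span:
  M_1 = wx(L-x)/2 = 19·4·(8-4)/2 = 152 kN·m
Load 2 — point force P=6 kN at a=16/5 m (b=L-a=24/5):
  M_2 = Pa(L-x)/L  [x>a] = 6·(16/5)·(8-4)/8 = 48/5 kN·m
Load 3 — point force P=-14 kN at a=6 m (b=L-a=2):
  M_3 = Pbx/L  [x≤a] = (-14)·2·4/8 = -14 kN·m
Superposition: M = Σ M_i = 738/5 kN·m ≈ 147.600000 kN·m

M(4) = 738/5 kN·m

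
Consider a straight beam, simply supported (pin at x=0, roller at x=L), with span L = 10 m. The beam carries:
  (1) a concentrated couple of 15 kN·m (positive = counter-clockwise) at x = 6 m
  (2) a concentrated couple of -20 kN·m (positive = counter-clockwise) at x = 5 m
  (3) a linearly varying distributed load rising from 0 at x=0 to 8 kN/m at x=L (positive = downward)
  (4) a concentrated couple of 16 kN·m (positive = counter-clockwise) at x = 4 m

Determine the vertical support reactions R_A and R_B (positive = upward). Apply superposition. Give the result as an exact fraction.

R_A = 433/30 kN, R_B = 767/30 kN

Load 1 — applied couple M₀=15 kN·m at a=6 m (b=L-a=4):
  R_A = M₀/L = 15/10 = 3/2 kN
  R_B = -M₀/L = -15/10 = -3/2 kN
Load 2 — applied couple M₀=-20 kN·m at a=5 m (b=L-a=5):
  R_A = M₀/L = (-20)/10 = -2 kN
  R_B = -M₀/L = -(-20)/10 = 2 kN
Load 3 — triangular load w₀=8 kN/m (0→w₀ over full span):
  R_A = w₀L/6 = 8·10/6 = 40/3 kN
  R_B = w₀L/3 = 8·10/3 = 80/3 kN
Load 4 — applied couple M₀=16 kN·m at a=4 m (b=L-a=6):
  R_A = M₀/L = 16/10 = 8/5 kN
  R_B = -M₀/L = -16/10 = -8/5 kN
Superposition: R_A = 433/30 kN, R_B = 767/30 kN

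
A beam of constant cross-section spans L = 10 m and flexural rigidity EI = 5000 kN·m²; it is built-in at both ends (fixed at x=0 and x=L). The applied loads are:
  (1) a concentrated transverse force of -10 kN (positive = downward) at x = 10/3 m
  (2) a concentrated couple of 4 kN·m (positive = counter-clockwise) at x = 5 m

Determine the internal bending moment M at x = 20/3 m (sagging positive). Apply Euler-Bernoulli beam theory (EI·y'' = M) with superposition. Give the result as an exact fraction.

Load 1 — point force P=-10 kN at a=10/3 m (b=L-a=20/3):
  M_1 = Pa²(a+3b)(L-x)/L³ - Pa²b/L²  [x>a] = (-10)·(10/3)²·((10/3)+3·(20/3))·(10-(20/3))/10³ - (-10)·(10/3)²·(20/3)/10² = -100/81 kN·m
Load 2 — applied couple M₀=4 kN·m at a=5 m (b=L-a=5):
  M_2 = R_Ax - M_A - M₀  [x>a] with R_A=3/5, M_A=1 = (3/5)·(20/3) - 1 - 4 = -1 kN·m
Superposition: M = Σ M_i = -181/81 kN·m ≈ -2.234568 kN·m

M(20/3) = -181/81 kN·m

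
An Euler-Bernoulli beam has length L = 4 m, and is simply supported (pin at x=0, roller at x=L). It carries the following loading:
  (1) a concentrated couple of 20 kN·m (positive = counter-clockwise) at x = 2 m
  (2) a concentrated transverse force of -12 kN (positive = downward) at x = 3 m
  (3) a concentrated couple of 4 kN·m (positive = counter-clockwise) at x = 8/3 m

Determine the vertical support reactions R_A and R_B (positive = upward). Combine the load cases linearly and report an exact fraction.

R_A = 3 kN, R_B = -15 kN

Load 1 — applied couple M₀=20 kN·m at a=2 m (b=L-a=2):
  R_A = M₀/L = 20/4 = 5 kN
  R_B = -M₀/L = -20/4 = -5 kN
Load 2 — point force P=-12 kN at a=3 m (b=L-a=1):
  R_A = Pb/L = (-12)·1/4 = -3 kN
  R_B = Pa/L = (-12)·3/4 = -9 kN
Load 3 — applied couple M₀=4 kN·m at a=8/3 m (b=L-a=4/3):
  R_A = M₀/L = 4/4 = 1 kN
  R_B = -M₀/L = -4/4 = -1 kN
Superposition: R_A = 3 kN, R_B = -15 kN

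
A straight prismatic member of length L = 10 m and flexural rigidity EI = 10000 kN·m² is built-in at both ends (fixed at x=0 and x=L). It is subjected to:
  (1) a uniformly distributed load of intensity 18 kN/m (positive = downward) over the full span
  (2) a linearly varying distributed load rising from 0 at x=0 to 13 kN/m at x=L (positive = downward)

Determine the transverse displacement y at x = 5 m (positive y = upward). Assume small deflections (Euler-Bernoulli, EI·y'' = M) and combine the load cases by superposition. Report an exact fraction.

y(5) = -49/768 m

Load 1 — uniform load w=18 kN/m over full span:
  y_1 = -wx²(L-x)²/(24EI) = -18·5²·(10-5)²/(24·10000) = -3/64 m
Load 2 — triangular load w₀=13 kN/m (0→w₀ over full span):
  y_2 = -w₀x²(L-x)²(x+2L)/(120LEI) = -13·5²·(10-5)²·(5+2·10)/(120·10·10000) = -13/768 m
Superposition: y = Σ y_i = -49/768 m ≈ -0.063802 m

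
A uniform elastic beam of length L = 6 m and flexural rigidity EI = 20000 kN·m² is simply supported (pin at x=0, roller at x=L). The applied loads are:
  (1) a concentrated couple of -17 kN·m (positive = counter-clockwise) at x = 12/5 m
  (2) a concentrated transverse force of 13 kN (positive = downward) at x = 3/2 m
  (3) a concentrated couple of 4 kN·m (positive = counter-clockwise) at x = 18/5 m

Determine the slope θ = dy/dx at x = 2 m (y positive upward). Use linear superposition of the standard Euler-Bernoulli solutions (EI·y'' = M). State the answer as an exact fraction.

Load 1 — applied couple M₀=-17 kN·m at a=12/5 m (b=L-a=18/5):
  θ_1 = (M₀x²/(2L)+C₁)/EI  [x≤a] with C₁=M₀(3b²-L²)/(6L)=-34/25 = ((-17)·2²/(2·6)+(-34/25))/20000 = -527/1500000 rad
Load 2 — point force P=13 kN at a=3/2 m (b=L-a=9/2):
  θ_2 = -Pa(2L²-6Lx+3x²+a²)/(6LEI)  [x>a] = -13·(3/2)·(2·6²-6·6·2+3·2²+(3/2)²)/(6·6·20000) = -247/640000 rad
Load 3 — applied couple M₀=4 kN·m at a=18/5 m (b=L-a=12/5):
  θ_3 = (M₀x²/(2L)+C₁)/EI  [x≤a] with C₁=M₀(3b²-L²)/(6L)=-52/25 = (4·2²/(2·6)+(-52/25))/20000 = -7/187500 rad
Superposition: θ = Σ θ_i = -37181/48000000 rad ≈ -0.000775 rad

θ(2) = -37181/48000000 rad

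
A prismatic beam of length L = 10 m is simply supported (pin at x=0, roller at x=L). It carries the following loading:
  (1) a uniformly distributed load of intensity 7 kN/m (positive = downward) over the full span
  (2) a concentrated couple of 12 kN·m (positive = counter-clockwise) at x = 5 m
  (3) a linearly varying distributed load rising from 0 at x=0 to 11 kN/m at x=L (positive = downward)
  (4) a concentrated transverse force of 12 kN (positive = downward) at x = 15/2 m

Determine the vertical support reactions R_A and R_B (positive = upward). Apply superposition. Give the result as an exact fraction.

R_A = 863/15 kN, R_B = 1192/15 kN

Load 1 — uniform load w=7 kN/m over full span:
  R_A = wL/2 = 7·10/2 = 35 kN
  R_B = wL/2 = 7·10/2 = 35 kN
Load 2 — applied couple M₀=12 kN·m at a=5 m (b=L-a=5):
  R_A = M₀/L = 12/10 = 6/5 kN
  R_B = -M₀/L = -12/10 = -6/5 kN
Load 3 — triangular load w₀=11 kN/m (0→w₀ over full span):
  R_A = w₀L/6 = 11·10/6 = 55/3 kN
  R_B = w₀L/3 = 11·10/3 = 110/3 kN
Load 4 — point force P=12 kN at a=15/2 m (b=L-a=5/2):
  R_A = Pb/L = 12·(5/2)/10 = 3 kN
  R_B = Pa/L = 12·(15/2)/10 = 9 kN
Superposition: R_A = 863/15 kN, R_B = 1192/15 kN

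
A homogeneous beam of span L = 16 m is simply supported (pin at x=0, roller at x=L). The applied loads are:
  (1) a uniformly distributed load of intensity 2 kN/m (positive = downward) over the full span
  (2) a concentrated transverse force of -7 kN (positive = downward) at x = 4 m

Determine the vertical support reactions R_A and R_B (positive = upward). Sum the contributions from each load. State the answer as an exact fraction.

Load 1 — uniform load w=2 kN/m over full span:
  R_A = wL/2 = 2·16/2 = 16 kN
  R_B = wL/2 = 2·16/2 = 16 kN
Load 2 — point force P=-7 kN at a=4 m (b=L-a=12):
  R_A = Pb/L = (-7)·12/16 = -21/4 kN
  R_B = Pa/L = (-7)·4/16 = -7/4 kN
Superposition: R_A = 43/4 kN, R_B = 57/4 kN

R_A = 43/4 kN, R_B = 57/4 kN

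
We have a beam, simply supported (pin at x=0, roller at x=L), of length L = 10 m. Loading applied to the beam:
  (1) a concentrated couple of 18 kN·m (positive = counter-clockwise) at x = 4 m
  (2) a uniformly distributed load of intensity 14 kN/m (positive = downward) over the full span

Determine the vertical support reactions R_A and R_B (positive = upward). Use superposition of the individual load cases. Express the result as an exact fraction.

R_A = 359/5 kN, R_B = 341/5 kN

Load 1 — applied couple M₀=18 kN·m at a=4 m (b=L-a=6):
  R_A = M₀/L = 18/10 = 9/5 kN
  R_B = -M₀/L = -18/10 = -9/5 kN
Load 2 — uniform load w=14 kN/m over full span:
  R_A = wL/2 = 14·10/2 = 70 kN
  R_B = wL/2 = 14·10/2 = 70 kN
Superposition: R_A = 359/5 kN, R_B = 341/5 kN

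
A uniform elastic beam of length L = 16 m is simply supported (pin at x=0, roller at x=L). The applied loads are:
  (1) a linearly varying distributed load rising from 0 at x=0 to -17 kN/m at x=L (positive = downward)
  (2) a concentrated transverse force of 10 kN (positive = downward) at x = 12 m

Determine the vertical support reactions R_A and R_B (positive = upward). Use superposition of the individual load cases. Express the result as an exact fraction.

R_A = -257/6 kN, R_B = -499/6 kN

Load 1 — triangular load w₀=-17 kN/m (0→w₀ over full span):
  R_A = w₀L/6 = (-17)·16/6 = -136/3 kN
  R_B = w₀L/3 = (-17)·16/3 = -272/3 kN
Load 2 — point force P=10 kN at a=12 m (b=L-a=4):
  R_A = Pb/L = 10·4/16 = 5/2 kN
  R_B = Pa/L = 10·12/16 = 15/2 kN
Superposition: R_A = -257/6 kN, R_B = -499/6 kN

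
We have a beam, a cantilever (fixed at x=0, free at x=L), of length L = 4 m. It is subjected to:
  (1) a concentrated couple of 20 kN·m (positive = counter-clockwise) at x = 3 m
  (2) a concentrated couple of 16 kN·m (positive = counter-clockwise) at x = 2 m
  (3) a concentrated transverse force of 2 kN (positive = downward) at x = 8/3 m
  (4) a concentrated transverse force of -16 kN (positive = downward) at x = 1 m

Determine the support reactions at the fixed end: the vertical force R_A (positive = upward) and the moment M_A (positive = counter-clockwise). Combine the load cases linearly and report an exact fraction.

R_A = -14 kN, M_A = -140/3 kN·m

Load 1 — applied couple M₀=20 kN·m at a=3 m (b=L-a=1):
  R_A = 0 kN
  M_A = -M₀ = -20 kN·m
Load 2 — applied couple M₀=16 kN·m at a=2 m (b=L-a=2):
  R_A = 0 kN
  M_A = -M₀ = -16 kN·m
Load 3 — point force P=2 kN at a=8/3 m (b=L-a=4/3):
  R_A = P = 2 kN
  M_A = Pa = 2·(8/3) = 16/3 kN·m
Load 4 — point force P=-16 kN at a=1 m (b=L-a=3):
  R_A = P = (-16) = -16 kN
  M_A = Pa = (-16)·1 = -16 kN·m
Superposition: R_A = -14 kN, M_A = -140/3 kN·m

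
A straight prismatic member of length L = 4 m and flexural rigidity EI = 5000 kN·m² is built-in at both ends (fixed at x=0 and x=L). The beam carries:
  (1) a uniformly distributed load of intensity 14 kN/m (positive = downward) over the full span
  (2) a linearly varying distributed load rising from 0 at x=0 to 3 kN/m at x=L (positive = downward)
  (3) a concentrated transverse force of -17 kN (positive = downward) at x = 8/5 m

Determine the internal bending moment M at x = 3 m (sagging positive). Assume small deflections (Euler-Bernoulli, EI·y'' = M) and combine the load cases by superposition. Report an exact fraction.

M(3) = 9907/3000 kN·m

Load 1 — uniform load w=14 kN/m over full span:
  M_1 = wLx/2 - wL²/12 - wx²/2 = 14·4·3/2 - 14·4²/12 - 14·3²/2 = 7/3 kN·m
Load 2 — triangular load w₀=3 kN/m (0→w₀ over full span):
  M_2 = 3w₀Lx/20 - w₀L²/30 - w₀x³/(6L) = 3·3·4·3/20 - 3·4²/30 - 3·3³/(6·4) = 17/40 kN·m
Load 3 — point force P=-17 kN at a=8/5 m (b=L-a=12/5):
  M_3 = Pa²(a+3b)(L-x)/L³ - Pa²b/L²  [x>a] = (-17)·(8/5)²·((8/5)+3·(12/5))·(4-3)/4³ - (-17)·(8/5)²·(12/5)/4² = 68/125 kN·m
Superposition: M = Σ M_i = 9907/3000 kN·m ≈ 3.302333 kN·m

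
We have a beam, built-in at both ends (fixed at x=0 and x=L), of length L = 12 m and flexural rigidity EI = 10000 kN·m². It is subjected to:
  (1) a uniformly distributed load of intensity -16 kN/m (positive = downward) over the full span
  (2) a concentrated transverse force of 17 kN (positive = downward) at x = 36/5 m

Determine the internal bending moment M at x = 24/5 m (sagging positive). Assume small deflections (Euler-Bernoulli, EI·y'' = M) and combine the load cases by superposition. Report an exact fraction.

M(24/5) = -47088/625 kN·m

Load 1 — uniform load w=-16 kN/m over full span:
  M_1 = wLx/2 - wL²/12 - wx²/2 = (-16)·12·(24/5)/2 - (-16)·12²/12 - (-16)·(24/5)²/2 = -2112/25 kN·m
Load 2 — point force P=17 kN at a=36/5 m (b=L-a=24/5):
  M_2 = Pb²(3a+b)x/L³ - Pab²/L²  [x≤a] = 17·(24/5)²·(3·(36/5)+(24/5))·(24/5)/12³ - 17·(36/5)·(24/5)²/12² = 5712/625 kN·m
Superposition: M = Σ M_i = -47088/625 kN·m ≈ -75.340800 kN·m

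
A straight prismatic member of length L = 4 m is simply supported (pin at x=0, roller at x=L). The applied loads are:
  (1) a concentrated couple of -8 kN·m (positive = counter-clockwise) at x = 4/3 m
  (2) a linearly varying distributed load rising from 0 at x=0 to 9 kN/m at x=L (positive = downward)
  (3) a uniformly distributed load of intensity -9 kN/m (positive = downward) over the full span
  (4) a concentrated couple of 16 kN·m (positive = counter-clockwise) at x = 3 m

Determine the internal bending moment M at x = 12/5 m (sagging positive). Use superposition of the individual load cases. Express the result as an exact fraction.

M(12/5) = 592/125 kN·m

Load 1 — applied couple M₀=-8 kN·m at a=4/3 m (b=L-a=8/3):
  M_1 = M₀x/L - M₀  [x>a] = (-8)·(12/5)/4 - (-8) = 16/5 kN·m
Load 2 — triangular load w₀=9 kN/m (0→w₀ over full span):
  M_2 = w₀Lx/6 - w₀x³/(6L) = 9·4·(12/5)/6 - 9·(12/5)³/(6·4) = 1152/125 kN·m
Load 3 — uniform load w=-9 kN/m over full span:
  M_3 = wx(L-x)/2 = (-9)·(12/5)·(4-(12/5))/2 = -432/25 kN·m
Load 4 — applied couple M₀=16 kN·m at a=3 m (b=L-a=1):
  M_4 = M₀x/L  [x≤a] = 16·(12/5)/4 = 48/5 kN·m
Superposition: M = Σ M_i = 592/125 kN·m ≈ 4.736000 kN·m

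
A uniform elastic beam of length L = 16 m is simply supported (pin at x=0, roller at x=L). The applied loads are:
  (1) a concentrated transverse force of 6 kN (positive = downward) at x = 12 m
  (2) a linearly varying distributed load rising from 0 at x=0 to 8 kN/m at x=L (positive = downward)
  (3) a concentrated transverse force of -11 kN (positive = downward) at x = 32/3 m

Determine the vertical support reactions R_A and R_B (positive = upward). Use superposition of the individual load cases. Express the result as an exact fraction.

R_A = 115/6 kN, R_B = 239/6 kN

Load 1 — point force P=6 kN at a=12 m (b=L-a=4):
  R_A = Pb/L = 6·4/16 = 3/2 kN
  R_B = Pa/L = 6·12/16 = 9/2 kN
Load 2 — triangular load w₀=8 kN/m (0→w₀ over full span):
  R_A = w₀L/6 = 8·16/6 = 64/3 kN
  R_B = w₀L/3 = 8·16/3 = 128/3 kN
Load 3 — point force P=-11 kN at a=32/3 m (b=L-a=16/3):
  R_A = Pb/L = (-11)·(16/3)/16 = -11/3 kN
  R_B = Pa/L = (-11)·(32/3)/16 = -22/3 kN
Superposition: R_A = 115/6 kN, R_B = 239/6 kN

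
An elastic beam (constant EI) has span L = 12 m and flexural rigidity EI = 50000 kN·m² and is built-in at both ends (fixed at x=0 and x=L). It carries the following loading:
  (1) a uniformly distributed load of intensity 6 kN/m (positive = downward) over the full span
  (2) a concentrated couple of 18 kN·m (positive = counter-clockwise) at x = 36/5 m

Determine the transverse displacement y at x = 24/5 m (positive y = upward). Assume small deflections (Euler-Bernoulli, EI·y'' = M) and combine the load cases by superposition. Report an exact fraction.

Load 1 — uniform load w=6 kN/m over full span:
  y_1 = -wx²(L-x)²/(24EI) = -6·(24/5)²·(12-(24/5))²/(24·50000) = -11664/1953125 m
Load 2 — applied couple M₀=18 kN·m at a=36/5 m (b=L-a=24/5):
  y_2 = (R_Ax³/6 - M_Ax²/2)/EI  [x≤a] with R_A=54/25, M_A=144/25 = ((54/25)·(24/5)³/6 - (144/25)·(24/5)²/2)/50000 = -5184/9765625 m
Superposition: y = Σ y_i = -63504/9765625 m ≈ -0.006503 m

y(24/5) = -63504/9765625 m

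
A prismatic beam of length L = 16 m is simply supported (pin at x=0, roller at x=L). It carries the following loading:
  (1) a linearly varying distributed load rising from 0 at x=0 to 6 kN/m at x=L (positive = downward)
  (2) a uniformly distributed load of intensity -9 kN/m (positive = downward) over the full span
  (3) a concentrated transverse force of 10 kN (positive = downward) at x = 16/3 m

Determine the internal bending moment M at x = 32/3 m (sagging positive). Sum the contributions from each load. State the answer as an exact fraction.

M(32/3) = -3872/27 kN·m

Load 1 — triangular load w₀=6 kN/m (0→w₀ over full span):
  M_1 = w₀Lx/6 - w₀x³/(6L) = 6·16·(32/3)/6 - 6·(32/3)³/(6·16) = 2560/27 kN·m
Load 2 — uniform load w=-9 kN/m over full span:
  M_2 = wx(L-x)/2 = (-9)·(32/3)·(16-(32/3))/2 = -256 kN·m
Load 3 — point force P=10 kN at a=16/3 m (b=L-a=32/3):
  M_3 = Pa(L-x)/L  [x>a] = 10·(16/3)·(16-(32/3))/16 = 160/9 kN·m
Superposition: M = Σ M_i = -3872/27 kN·m ≈ -143.407407 kN·m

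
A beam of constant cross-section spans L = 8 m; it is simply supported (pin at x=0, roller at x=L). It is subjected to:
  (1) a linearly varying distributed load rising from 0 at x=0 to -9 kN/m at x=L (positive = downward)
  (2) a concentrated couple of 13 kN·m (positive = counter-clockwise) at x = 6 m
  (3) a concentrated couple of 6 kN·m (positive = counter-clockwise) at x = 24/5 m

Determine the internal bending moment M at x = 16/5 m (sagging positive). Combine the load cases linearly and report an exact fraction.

M(16/5) = -3082/125 kN·m

Load 1 — triangular load w₀=-9 kN/m (0→w₀ over full span):
  M_1 = w₀Lx/6 - w₀x³/(6L) = (-9)·8·(16/5)/6 - (-9)·(16/5)³/(6·8) = -4032/125 kN·m
Load 2 — applied couple M₀=13 kN·m at a=6 m (b=L-a=2):
  M_2 = M₀x/L  [x≤a] = 13·(16/5)/8 = 26/5 kN·m
Load 3 — applied couple M₀=6 kN·m at a=24/5 m (b=L-a=16/5):
  M_3 = M₀x/L  [x≤a] = 6·(16/5)/8 = 12/5 kN·m
Superposition: M = Σ M_i = -3082/125 kN·m ≈ -24.656000 kN·m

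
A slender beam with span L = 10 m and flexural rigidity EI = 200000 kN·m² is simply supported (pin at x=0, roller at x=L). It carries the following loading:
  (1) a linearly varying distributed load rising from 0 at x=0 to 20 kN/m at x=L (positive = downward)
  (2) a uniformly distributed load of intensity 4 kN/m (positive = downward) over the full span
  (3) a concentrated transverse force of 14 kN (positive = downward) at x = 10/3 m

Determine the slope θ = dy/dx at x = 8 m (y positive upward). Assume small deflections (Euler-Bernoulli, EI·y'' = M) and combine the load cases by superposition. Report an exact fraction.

Load 1 — triangular load w₀=20 kN/m (0→w₀ over full span):
  θ_1 = -w₀(7L⁴-30L²x²+15x⁴)/(360LEI) = -20·(7·10⁴-30·10²·8²+15·8⁴)/(360·10·200000) = 757/450000 rad
Load 2 — uniform load w=4 kN/m over full span:
  θ_2 = -w(L³-6Lx²+4x³)/(24EI) = -4·(10³-6·10·8²+4·8³)/(24·200000) = 33/50000 rad
Load 3 — point force P=14 kN at a=10/3 m (b=L-a=20/3):
  θ_3 = -Pa(2L²-6Lx+3x²+a²)/(6LEI)  [x>a] = -14·(10/3)·(2·10²-6·10·8+3·8²+(10/3)²)/(6·10·200000) = 1211/4050000 rad
Superposition: θ = Σ θ_i = 10697/4050000 rad ≈ 0.002641 rad

θ(8) = 10697/4050000 rad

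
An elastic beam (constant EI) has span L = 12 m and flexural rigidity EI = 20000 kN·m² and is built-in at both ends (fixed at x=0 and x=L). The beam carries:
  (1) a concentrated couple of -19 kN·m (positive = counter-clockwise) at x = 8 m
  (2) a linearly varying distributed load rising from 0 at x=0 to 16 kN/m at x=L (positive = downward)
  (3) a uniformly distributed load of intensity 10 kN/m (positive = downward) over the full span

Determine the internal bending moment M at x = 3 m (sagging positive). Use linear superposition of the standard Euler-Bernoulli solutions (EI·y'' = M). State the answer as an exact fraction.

M(3) = 93/5 kN·m

Load 1 — applied couple M₀=-19 kN·m at a=8 m (b=L-a=4):
  M_1 = R_Ax - M_A  [x≤a] with R_A=-19/9, M_A=-19/3 = (-19/9)·3 - (-19/3) = 0 kN·m
Load 2 — triangular load w₀=16 kN/m (0→w₀ over full span):
  M_2 = 3w₀Lx/20 - w₀L²/30 - w₀x³/(6L) = 3·16·12·3/20 - 16·12²/30 - 16·3³/(6·12) = 18/5 kN·m
Load 3 — uniform load w=10 kN/m over full span:
  M_3 = wLx/2 - wL²/12 - wx²/2 = 10·12·3/2 - 10·12²/12 - 10·3²/2 = 15 kN·m
Superposition: M = Σ M_i = 93/5 kN·m ≈ 18.600000 kN·m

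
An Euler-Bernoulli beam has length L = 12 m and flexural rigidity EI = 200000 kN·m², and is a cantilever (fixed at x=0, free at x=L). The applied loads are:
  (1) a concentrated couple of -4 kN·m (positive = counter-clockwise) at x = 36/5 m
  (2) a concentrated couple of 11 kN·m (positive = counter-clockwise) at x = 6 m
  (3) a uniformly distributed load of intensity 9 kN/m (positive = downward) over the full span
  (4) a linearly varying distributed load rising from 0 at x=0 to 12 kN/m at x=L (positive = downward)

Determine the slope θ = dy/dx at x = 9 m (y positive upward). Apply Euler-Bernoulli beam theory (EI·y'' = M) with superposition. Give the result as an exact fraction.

θ(9) = -202227/8000000 rad

Load 1 — applied couple M₀=-4 kN·m at a=36/5 m (b=L-a=24/5):
  θ_1 = M₀a/EI  [x>a] = (-4)·(36/5)/200000 = -9/62500 rad
Load 2 — applied couple M₀=11 kN·m at a=6 m (b=L-a=6):
  θ_2 = M₀a/EI  [x>a] = 11·6/200000 = 33/100000 rad
Load 3 — uniform load w=9 kN/m over full span:
  θ_3 = -wx(x²-3Lx+3L²)/(6EI) = -9·9·(9²-3·12·9+3·12²)/(6·200000) = -5103/400000 rad
Load 4 — triangular load w₀=12 kN/m (0→w₀ over full span):
  θ_4 = (w₀Lx²/4-w₀L²x/3-w₀x⁴/(24L))/EI = (12·12·9²/4-12·12²·9/3-12·9⁴/(24·12))/200000 = -20331/1600000 rad
Superposition: θ = Σ θ_i = -202227/8000000 rad ≈ -0.025278 rad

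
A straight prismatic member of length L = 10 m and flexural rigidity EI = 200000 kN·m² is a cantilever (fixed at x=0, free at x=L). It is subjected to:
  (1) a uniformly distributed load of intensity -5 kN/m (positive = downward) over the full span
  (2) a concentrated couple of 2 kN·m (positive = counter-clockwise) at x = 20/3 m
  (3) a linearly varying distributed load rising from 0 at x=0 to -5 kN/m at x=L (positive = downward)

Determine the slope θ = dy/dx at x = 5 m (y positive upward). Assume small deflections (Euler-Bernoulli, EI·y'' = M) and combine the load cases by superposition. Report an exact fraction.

Load 1 — uniform load w=-5 kN/m over full span:
  θ_1 = -wx(x²-3Lx+3L²)/(6EI) = -(-5)·5·(5²-3·10·5+3·10²)/(6·200000) = 7/1920 rad
Load 2 — applied couple M₀=2 kN·m at a=20/3 m (b=L-a=10/3):
  θ_2 = M₀x/EI  [x≤a] = 2·5/200000 = 1/20000 rad
Load 3 — triangular load w₀=-5 kN/m (0→w₀ over full span):
  θ_3 = (w₀Lx²/4-w₀L²x/3-w₀x⁴/(24L))/EI = ((-5)·10·5²/4-(-5)·10²·5/3-(-5)·5⁴/(24·10))/200000 = 41/15360 rad
Superposition: θ = Σ θ_i = 12221/1920000 rad ≈ 0.006365 rad

θ(5) = 12221/1920000 rad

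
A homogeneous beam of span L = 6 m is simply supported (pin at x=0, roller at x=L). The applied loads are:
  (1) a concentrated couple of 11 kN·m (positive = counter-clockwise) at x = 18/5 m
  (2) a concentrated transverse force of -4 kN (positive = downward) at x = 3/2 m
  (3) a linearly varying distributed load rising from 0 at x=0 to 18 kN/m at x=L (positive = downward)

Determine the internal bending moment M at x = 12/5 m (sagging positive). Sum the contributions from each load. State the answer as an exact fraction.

M(12/5) = 4636/125 kN·m

Load 1 — applied couple M₀=11 kN·m at a=18/5 m (b=L-a=12/5):
  M_1 = M₀x/L  [x≤a] = 11·(12/5)/6 = 22/5 kN·m
Load 2 — point force P=-4 kN at a=3/2 m (b=L-a=9/2):
  M_2 = Pa(L-x)/L  [x>a] = (-4)·(3/2)·(6-(12/5))/6 = -18/5 kN·m
Load 3 — triangular load w₀=18 kN/m (0→w₀ over full span):
  M_3 = w₀Lx/6 - w₀x³/(6L) = 18·6·(12/5)/6 - 18·(12/5)³/(6·6) = 4536/125 kN·m
Superposition: M = Σ M_i = 4636/125 kN·m ≈ 37.088000 kN·m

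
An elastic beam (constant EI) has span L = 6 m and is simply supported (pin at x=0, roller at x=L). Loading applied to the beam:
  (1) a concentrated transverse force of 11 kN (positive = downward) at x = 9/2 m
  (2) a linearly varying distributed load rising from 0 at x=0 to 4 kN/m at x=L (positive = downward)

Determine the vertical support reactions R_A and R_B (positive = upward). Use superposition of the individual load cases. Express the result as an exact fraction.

Load 1 — point force P=11 kN at a=9/2 m (b=L-a=3/2):
  R_A = Pb/L = 11·(3/2)/6 = 11/4 kN
  R_B = Pa/L = 11·(9/2)/6 = 33/4 kN
Load 2 — triangular load w₀=4 kN/m (0→w₀ over full span):
  R_A = w₀L/6 = 4·6/6 = 4 kN
  R_B = w₀L/3 = 4·6/3 = 8 kN
Superposition: R_A = 27/4 kN, R_B = 65/4 kN

R_A = 27/4 kN, R_B = 65/4 kN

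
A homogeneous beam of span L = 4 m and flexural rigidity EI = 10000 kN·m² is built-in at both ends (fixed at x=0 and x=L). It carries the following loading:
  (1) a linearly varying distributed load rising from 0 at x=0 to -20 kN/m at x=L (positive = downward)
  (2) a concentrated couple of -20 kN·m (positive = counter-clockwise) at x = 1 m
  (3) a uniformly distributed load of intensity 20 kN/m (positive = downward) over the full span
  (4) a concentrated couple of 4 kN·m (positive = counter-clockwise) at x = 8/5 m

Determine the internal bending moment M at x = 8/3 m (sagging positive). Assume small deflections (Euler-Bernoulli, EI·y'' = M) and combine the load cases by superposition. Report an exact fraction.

M(8/3) = 32141/8100 kN·m

Load 1 — triangular load w₀=-20 kN/m (0→w₀ over full span):
  M_1 = 3w₀Lx/20 - w₀L²/30 - w₀x³/(6L) = 3·(-20)·4·(8/3)/20 - (-20)·4²/30 - (-20)·(8/3)³/(6·4) = -448/81 kN·m
Load 2 — applied couple M₀=-20 kN·m at a=1 m (b=L-a=3):
  M_2 = R_Ax - M_A - M₀  [x>a] with R_A=-45/8, M_A=15/4 = (-45/8)·(8/3) - (15/4) - (-20) = 5/4 kN·m
Load 3 — uniform load w=20 kN/m over full span:
  M_3 = wLx/2 - wL²/12 - wx²/2 = 20·4·(8/3)/2 - 20·4²/12 - 20·(8/3)²/2 = 80/9 kN·m
Load 4 — applied couple M₀=4 kN·m at a=8/5 m (b=L-a=12/5):
  M_4 = R_Ax - M_A - M₀  [x>a] with R_A=36/25, M_A=12/25 = (36/25)·(8/3) - (12/25) - 4 = -16/25 kN·m
Superposition: M = Σ M_i = 32141/8100 kN·m ≈ 3.968025 kN·m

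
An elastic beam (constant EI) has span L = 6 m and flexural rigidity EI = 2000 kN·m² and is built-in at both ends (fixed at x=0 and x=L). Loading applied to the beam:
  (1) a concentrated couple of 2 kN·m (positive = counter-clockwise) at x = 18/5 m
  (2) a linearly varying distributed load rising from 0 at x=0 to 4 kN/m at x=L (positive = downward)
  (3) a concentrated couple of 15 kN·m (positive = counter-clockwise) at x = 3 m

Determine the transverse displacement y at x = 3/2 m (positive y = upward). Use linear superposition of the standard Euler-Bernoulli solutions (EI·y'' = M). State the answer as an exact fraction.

Load 1 — applied couple M₀=2 kN·m at a=18/5 m (b=L-a=12/5):
  y_1 = (R_Ax³/6 - M_Ax²/2)/EI  [x≤a] with R_A=12/25, M_A=16/25 = ((12/25)·(3/2)³/6 - (16/25)·(3/2)²/2)/2000 = -9/40000 m
Load 2 — triangular load w₀=4 kN/m (0→w₀ over full span):
  y_2 = -w₀x²(L-x)²(x+2L)/(120LEI) = -4·(3/2)²·(6-(3/2))²·((3/2)+2·6)/(120·6·2000) = -2187/1280000 m
Load 3 — applied couple M₀=15 kN·m at a=3 m (b=L-a=3):
  y_3 = (R_Ax³/6 - M_Ax²/2)/EI  [x≤a] with R_A=15/4, M_A=15/4 = ((15/4)·(3/2)³/6 - (15/4)·(3/2)²/2)/2000 = -27/25600 m
Superposition: y = Σ y_i = -153/51200 m ≈ -0.002988 m

y(3/2) = -153/51200 m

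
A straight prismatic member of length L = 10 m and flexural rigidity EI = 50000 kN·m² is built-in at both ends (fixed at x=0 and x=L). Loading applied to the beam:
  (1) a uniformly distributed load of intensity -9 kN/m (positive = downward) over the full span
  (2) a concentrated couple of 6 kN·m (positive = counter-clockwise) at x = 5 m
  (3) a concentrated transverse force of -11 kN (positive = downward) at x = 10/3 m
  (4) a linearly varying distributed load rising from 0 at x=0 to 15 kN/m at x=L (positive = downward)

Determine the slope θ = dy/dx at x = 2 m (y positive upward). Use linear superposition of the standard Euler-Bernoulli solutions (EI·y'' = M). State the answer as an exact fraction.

Load 1 — uniform load w=-9 kN/m over full span:
  θ_1 = -wx(L-x)(L-2x)/(12EI) = -(-9)·2·(10-2)·(10-2·2)/(12·50000) = 9/6250 rad
Load 2 — applied couple M₀=6 kN·m at a=5 m (b=L-a=5):
  θ_2 = (R_Ax²/2 - M_Ax)/EI  [x≤a] with R_A=9/10, M_A=3/2 = ((9/10)·2²/2 - (3/2)·2)/50000 = -3/125000 rad
Load 3 — point force P=-11 kN at a=10/3 m (b=L-a=20/3):
  θ_3 = -Pb²x(2aL-(3a+b)x)/(2L³EI)  [x≤a] = -(-11)·(20/3)²·2·(2·(10/3)·10-(3·(10/3)+(20/3))·2)/(2·10³·50000) = 11/33750 rad
Load 4 — triangular load w₀=15 kN/m (0→w₀ over full span):
  θ_4 = -w₀(2x(L-x)(L-2x)(x+2L)+x²(L-x)²)/(120LEI) = -15·(2·2·(10-2)·(10-2·2)·(2+2·10)+2²·(10-2)²)/(120·10·50000) = -7/6250 rad
Superposition: θ = Σ θ_i = 2099/3375000 rad ≈ 0.000622 rad

θ(2) = 2099/3375000 rad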